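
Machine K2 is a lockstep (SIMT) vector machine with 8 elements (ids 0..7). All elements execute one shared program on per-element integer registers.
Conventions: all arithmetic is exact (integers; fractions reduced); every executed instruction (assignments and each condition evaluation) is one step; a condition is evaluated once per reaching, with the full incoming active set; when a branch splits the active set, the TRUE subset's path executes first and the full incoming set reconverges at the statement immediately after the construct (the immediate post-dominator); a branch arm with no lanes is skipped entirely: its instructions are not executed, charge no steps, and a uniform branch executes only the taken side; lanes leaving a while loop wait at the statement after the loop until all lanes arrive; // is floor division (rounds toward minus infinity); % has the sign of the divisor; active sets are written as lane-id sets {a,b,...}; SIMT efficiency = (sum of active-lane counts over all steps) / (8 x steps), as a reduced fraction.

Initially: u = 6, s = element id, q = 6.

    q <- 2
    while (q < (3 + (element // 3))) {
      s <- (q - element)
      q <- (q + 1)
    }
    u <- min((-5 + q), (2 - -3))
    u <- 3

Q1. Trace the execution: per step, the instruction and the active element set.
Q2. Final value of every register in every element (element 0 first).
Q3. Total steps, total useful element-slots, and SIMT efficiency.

step 0: q <- 2                       {0,1,2,3,4,5,6,7}
step 1: eval (q < (3 + (element // 3))) {0,1,2,3,4,5,6,7}
step 2: s <- (q - element)           {0,1,2,3,4,5,6,7}
step 3: q <- (q + 1)                 {0,1,2,3,4,5,6,7}
step 4: eval (q < (3 + (element // 3))) {0,1,2,3,4,5,6,7}
step 5: s <- (q - element)           {3,4,5,6,7}
step 6: q <- (q + 1)                 {3,4,5,6,7}
step 7: eval (q < (3 + (element // 3))) {3,4,5,6,7}
step 8: s <- (q - element)           {6,7}
step 9: q <- (q + 1)                 {6,7}
step 10: eval (q < (3 + (element // 3))) {6,7}
step 11: u <- min((-5 + q), (2 - -3)) {0,1,2,3,4,5,6,7}
step 12: u <- 3                       {0,1,2,3,4,5,6,7}

Answer: 13 steps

u: 3,3,3,3,3,3,3,3
s: 2,1,0,0,-1,-2,-2,-3
q: 3,3,3,4,4,4,5,5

steps = 13; useful = 77; efficiency = 77/104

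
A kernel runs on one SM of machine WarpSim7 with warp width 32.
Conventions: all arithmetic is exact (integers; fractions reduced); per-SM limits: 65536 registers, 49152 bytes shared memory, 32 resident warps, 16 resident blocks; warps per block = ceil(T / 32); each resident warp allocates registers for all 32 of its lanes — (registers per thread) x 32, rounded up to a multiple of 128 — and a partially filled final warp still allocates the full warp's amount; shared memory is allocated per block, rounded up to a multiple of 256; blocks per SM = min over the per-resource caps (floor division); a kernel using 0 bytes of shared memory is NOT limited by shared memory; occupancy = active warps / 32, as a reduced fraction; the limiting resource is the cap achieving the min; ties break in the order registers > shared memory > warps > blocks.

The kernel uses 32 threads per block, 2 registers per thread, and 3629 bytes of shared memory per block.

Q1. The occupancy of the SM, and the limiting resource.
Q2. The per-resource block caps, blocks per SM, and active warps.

Answer: occupancy 3/8, limited by shared memory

registers: 512 blocks
shared memory: 12 blocks
warps: 32 blocks
blocks: 16 blocks

Answer: 12 blocks, 12 active warps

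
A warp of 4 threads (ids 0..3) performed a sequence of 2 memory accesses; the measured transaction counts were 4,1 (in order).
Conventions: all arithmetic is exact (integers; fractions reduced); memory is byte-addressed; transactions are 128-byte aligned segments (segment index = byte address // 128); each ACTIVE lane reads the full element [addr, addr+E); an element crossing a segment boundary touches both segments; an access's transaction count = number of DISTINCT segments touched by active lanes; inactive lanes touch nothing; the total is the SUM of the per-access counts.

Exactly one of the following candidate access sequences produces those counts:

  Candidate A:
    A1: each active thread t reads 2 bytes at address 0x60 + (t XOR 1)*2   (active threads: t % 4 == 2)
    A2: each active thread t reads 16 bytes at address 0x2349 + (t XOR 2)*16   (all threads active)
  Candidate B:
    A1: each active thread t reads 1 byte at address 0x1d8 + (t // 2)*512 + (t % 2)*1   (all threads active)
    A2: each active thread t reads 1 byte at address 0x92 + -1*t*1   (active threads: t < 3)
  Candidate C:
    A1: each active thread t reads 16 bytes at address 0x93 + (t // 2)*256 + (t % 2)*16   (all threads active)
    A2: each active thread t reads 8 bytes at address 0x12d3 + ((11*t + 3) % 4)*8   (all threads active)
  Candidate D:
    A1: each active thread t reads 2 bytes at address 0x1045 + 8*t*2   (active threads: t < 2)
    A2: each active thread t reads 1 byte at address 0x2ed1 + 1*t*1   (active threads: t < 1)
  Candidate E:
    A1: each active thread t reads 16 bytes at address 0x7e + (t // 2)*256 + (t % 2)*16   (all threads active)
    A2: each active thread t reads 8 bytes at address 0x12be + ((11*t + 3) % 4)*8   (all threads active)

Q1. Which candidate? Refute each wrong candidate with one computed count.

A: A1 gives 1 transaction, not 4
B: A1 gives 2 transactions, not 4
C: A1 gives 2 transactions, not 4
D: A1 gives 1 transaction, not 4
E: all counts match (4,1)

Answer: E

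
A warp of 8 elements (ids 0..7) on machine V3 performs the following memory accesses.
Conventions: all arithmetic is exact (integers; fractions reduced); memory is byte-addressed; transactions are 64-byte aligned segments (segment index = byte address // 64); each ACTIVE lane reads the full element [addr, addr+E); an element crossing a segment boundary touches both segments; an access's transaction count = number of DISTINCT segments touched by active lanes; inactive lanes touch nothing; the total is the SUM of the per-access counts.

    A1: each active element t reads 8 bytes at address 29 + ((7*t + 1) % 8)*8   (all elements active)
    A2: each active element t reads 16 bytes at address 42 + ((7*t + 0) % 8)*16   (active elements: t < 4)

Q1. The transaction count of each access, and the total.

A1: 2 transactions
A2: 3 transactions

Answer: 2,3; total 5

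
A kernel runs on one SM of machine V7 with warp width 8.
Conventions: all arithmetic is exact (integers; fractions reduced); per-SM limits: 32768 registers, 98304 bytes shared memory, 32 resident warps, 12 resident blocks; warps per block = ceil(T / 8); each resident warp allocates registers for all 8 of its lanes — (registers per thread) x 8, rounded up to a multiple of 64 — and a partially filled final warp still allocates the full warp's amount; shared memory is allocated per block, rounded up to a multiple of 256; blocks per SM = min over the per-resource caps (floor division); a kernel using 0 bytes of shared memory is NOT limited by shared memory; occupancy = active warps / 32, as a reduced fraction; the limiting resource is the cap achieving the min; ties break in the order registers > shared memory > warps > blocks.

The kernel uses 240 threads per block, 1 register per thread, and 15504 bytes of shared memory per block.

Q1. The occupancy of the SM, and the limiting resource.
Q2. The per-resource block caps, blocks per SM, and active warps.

Answer: occupancy 15/16, limited by warps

registers: 17 blocks
shared memory: 6 blocks
warps: 1 block
blocks: 12 blocks

Answer: 1 block, 30 active warps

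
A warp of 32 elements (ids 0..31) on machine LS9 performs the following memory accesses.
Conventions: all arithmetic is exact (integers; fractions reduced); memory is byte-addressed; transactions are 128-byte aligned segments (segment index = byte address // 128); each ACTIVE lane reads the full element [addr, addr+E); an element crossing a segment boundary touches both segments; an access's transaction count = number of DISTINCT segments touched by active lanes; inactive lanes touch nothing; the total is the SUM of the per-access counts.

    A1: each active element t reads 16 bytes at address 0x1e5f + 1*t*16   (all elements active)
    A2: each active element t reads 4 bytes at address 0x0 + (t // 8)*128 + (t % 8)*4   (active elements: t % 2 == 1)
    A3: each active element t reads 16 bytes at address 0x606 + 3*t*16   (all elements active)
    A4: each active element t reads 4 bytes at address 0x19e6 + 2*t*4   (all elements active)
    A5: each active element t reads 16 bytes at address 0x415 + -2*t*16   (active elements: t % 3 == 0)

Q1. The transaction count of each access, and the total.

A1: 5 transactions
A2: 4 transactions
A3: 12 transactions
A4: 3 transactions
A5: 9 transactions

Answer: 5,4,12,3,9; total 33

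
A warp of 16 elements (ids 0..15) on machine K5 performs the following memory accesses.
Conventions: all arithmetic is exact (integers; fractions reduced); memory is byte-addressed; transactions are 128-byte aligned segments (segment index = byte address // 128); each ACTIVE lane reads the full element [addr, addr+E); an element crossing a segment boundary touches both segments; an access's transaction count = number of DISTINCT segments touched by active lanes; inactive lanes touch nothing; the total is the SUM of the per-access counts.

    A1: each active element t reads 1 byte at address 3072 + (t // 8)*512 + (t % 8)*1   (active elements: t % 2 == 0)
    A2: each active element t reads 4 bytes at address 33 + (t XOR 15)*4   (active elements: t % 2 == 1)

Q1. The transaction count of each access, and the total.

A1: 2 transactions
A2: 1 transaction

Answer: 2,1; total 3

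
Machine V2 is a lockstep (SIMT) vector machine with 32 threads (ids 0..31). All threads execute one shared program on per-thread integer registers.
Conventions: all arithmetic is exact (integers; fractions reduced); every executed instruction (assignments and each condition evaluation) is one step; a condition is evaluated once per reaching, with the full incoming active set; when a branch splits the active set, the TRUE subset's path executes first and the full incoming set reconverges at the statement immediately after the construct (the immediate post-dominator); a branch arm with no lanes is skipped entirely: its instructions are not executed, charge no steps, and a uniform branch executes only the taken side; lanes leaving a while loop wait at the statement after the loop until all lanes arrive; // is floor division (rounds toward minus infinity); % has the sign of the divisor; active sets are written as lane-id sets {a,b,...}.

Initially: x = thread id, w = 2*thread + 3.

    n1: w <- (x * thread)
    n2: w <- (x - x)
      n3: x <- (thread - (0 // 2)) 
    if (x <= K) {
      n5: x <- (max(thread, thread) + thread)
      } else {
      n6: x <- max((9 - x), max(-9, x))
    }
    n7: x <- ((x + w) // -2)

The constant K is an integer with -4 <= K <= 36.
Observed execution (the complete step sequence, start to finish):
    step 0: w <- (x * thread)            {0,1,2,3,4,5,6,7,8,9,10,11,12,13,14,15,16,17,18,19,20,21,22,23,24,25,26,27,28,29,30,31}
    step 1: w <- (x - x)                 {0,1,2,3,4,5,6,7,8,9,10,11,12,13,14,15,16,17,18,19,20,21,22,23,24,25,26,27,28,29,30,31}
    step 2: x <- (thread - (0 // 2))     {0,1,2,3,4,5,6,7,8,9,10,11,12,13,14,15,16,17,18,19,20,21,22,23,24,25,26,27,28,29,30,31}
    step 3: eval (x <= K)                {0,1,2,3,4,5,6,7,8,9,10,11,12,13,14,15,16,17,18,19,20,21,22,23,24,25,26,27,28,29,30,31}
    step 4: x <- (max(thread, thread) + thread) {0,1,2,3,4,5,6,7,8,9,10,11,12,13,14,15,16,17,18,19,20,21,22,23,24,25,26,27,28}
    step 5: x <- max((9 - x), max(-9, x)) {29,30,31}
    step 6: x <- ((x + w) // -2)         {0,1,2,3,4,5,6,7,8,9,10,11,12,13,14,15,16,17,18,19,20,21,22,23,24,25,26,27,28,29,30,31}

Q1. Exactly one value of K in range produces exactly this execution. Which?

Answer: K = 28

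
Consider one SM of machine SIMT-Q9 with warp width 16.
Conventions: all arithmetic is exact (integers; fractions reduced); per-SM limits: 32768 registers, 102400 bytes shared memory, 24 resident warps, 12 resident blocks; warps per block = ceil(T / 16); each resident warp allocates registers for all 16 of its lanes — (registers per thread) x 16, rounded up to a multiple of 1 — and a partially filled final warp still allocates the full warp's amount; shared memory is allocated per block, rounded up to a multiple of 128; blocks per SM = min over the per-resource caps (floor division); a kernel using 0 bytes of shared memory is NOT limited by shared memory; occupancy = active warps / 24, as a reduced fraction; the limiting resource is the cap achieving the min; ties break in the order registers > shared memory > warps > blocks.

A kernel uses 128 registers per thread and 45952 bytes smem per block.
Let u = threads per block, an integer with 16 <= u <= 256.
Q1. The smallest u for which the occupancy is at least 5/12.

Answer: u = 65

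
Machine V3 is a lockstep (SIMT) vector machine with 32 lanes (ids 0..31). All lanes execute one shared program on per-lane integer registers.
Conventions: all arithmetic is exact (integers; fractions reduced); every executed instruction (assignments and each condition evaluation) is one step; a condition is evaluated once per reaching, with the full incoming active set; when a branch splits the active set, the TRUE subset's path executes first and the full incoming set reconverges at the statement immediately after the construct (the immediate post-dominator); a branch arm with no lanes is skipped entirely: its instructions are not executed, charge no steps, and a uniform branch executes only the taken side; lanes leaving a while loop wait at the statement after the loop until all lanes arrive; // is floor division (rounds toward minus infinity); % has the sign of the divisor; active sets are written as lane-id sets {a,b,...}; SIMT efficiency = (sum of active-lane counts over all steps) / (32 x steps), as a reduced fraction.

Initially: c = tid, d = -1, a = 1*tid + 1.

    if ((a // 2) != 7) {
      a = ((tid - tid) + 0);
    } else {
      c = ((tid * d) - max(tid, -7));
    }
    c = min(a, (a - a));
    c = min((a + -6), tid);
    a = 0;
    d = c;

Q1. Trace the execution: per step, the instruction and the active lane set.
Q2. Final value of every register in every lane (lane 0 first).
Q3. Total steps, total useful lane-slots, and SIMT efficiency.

step 0: eval ((a // 2) != 7)         {0,1,2,3,4,5,6,7,8,9,10,11,12,13,14,15,16,17,18,19,20,21,22,23,24,25,26,27,28,29,30,31}
step 1: a <- ((tid - tid) + 0)       {0,1,2,3,4,5,6,7,8,9,10,11,12,15,16,17,18,19,20,21,22,23,24,25,26,27,28,29,30,31}
step 2: c <- ((tid * d) - max(tid, -7)) {13,14}
step 3: c <- min(a, (a - a))         {0,1,2,3,4,5,6,7,8,9,10,11,12,13,14,15,16,17,18,19,20,21,22,23,24,25,26,27,28,29,30,31}
step 4: c <- min((a + -6), tid)      {0,1,2,3,4,5,6,7,8,9,10,11,12,13,14,15,16,17,18,19,20,21,22,23,24,25,26,27,28,29,30,31}
step 5: a <- 0                       {0,1,2,3,4,5,6,7,8,9,10,11,12,13,14,15,16,17,18,19,20,21,22,23,24,25,26,27,28,29,30,31}
step 6: d <- c                       {0,1,2,3,4,5,6,7,8,9,10,11,12,13,14,15,16,17,18,19,20,21,22,23,24,25,26,27,28,29,30,31}

Answer: 7 steps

c: -6,-6,-6,-6,-6,-6,-6,-6,-6,-6,-6,-6,-6,8,9,-6,-6,-6,-6,-6,-6,-6,-6,-6,-6,-6,-6,-6,-6,-6,-6,-6
d: -6,-6,-6,-6,-6,-6,-6,-6,-6,-6,-6,-6,-6,8,9,-6,-6,-6,-6,-6,-6,-6,-6,-6,-6,-6,-6,-6,-6,-6,-6,-6
a: 0,0,0,0,0,0,0,0,0,0,0,0,0,0,0,0,0,0,0,0,0,0,0,0,0,0,0,0,0,0,0,0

steps = 7; useful = 192; efficiency = 192/224 = 6/7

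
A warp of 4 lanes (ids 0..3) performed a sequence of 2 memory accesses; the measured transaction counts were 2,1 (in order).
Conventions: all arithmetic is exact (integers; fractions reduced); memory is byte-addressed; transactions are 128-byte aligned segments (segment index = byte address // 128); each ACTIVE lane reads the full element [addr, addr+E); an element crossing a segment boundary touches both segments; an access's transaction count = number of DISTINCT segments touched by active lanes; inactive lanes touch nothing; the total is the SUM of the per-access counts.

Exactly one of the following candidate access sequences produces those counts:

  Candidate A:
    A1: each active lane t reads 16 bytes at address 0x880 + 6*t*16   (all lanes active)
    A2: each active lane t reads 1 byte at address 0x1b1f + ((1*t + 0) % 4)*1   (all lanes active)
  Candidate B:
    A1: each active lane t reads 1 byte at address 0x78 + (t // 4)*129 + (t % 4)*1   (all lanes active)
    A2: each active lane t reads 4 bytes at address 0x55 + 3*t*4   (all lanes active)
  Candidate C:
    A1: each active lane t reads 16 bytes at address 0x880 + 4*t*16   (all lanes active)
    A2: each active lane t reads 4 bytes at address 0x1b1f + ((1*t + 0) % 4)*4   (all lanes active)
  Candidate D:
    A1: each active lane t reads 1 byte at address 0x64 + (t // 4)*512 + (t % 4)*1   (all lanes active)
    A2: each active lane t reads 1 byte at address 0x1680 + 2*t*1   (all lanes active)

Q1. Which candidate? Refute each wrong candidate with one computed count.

A: A1 gives 3 transactions, not 2
B: A1 gives 1 transaction, not 2
D: A1 gives 1 transaction, not 2
C: all counts match (2,1)

Answer: C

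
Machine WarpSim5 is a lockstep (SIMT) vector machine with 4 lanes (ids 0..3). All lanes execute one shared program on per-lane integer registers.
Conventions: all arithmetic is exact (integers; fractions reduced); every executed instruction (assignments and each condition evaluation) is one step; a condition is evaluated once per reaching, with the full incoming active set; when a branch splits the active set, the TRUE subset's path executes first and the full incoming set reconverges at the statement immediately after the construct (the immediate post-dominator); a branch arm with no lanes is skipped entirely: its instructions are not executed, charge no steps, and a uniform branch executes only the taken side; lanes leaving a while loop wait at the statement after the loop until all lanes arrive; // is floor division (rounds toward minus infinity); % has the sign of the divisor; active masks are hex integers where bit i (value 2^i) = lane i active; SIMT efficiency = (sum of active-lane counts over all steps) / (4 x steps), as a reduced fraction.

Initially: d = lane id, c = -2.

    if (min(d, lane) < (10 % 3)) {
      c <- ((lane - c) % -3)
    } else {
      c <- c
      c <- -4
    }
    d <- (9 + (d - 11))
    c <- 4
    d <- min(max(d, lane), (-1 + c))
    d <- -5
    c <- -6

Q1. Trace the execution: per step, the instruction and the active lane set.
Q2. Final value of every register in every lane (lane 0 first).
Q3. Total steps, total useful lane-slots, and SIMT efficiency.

step 0: eval (min(d, lane) < (10 % 3)) 0xf
step 1: c <- ((lane - c) % -3)       0x1
step 2: c <- c                       0xe
step 3: c <- -4                      0xe
step 4: d <- (9 + (d - 11))          0xf
step 5: c <- 4                       0xf
step 6: d <- min(max(d, lane), (-1 + c)) 0xf
step 7: d <- -5                      0xf
step 8: c <- -6                      0xf

Answer: 9 steps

d: -5,-5,-5,-5
c: -6,-6,-6,-6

steps = 9; useful = 31; efficiency = 31/36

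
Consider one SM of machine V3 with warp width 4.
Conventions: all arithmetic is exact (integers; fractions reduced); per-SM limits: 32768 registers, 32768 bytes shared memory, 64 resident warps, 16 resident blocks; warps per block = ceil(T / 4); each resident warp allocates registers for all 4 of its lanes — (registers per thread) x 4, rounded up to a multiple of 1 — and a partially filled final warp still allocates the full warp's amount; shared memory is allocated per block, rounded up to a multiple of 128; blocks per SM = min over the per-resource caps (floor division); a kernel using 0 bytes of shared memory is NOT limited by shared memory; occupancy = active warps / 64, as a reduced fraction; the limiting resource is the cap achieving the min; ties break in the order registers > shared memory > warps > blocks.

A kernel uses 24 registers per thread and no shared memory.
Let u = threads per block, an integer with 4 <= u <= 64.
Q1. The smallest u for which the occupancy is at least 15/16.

Answer: u = 13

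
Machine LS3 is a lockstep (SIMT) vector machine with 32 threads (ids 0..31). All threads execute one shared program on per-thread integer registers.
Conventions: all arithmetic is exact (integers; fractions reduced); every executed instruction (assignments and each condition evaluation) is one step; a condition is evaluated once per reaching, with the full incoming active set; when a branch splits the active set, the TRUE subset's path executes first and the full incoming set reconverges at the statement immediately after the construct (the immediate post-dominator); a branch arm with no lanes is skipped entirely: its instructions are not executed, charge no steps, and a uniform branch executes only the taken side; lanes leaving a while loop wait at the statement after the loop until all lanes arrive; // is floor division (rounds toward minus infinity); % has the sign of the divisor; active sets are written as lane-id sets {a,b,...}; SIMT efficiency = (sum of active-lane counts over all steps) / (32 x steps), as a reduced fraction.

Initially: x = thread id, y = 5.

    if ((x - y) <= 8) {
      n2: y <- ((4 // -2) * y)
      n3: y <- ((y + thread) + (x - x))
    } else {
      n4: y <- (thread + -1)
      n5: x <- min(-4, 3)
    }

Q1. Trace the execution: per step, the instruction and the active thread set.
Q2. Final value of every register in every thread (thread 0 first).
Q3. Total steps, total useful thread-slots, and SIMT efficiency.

step 0: eval ((x - y) <= 8)          {0,1,2,3,4,5,6,7,8,9,10,11,12,13,14,15,16,17,18,19,20,21,22,23,24,25,26,27,28,29,30,31}
step 1: y <- ((4 // -2) * y)         {0,1,2,3,4,5,6,7,8,9,10,11,12,13}
step 2: y <- ((y + thread) + (x - x)) {0,1,2,3,4,5,6,7,8,9,10,11,12,13}
step 3: y <- (thread + -1)           {14,15,16,17,18,19,20,21,22,23,24,25,26,27,28,29,30,31}
step 4: x <- min(-4, 3)              {14,15,16,17,18,19,20,21,22,23,24,25,26,27,28,29,30,31}

Answer: 5 steps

x: 0,1,2,3,4,5,6,7,8,9,10,11,12,13,-4,-4,-4,-4,-4,-4,-4,-4,-4,-4,-4,-4,-4,-4,-4,-4,-4,-4
y: -10,-9,-8,-7,-6,-5,-4,-3,-2,-1,0,1,2,3,13,14,15,16,17,18,19,20,21,22,23,24,25,26,27,28,29,30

steps = 5; useful = 96; efficiency = 96/160 = 3/5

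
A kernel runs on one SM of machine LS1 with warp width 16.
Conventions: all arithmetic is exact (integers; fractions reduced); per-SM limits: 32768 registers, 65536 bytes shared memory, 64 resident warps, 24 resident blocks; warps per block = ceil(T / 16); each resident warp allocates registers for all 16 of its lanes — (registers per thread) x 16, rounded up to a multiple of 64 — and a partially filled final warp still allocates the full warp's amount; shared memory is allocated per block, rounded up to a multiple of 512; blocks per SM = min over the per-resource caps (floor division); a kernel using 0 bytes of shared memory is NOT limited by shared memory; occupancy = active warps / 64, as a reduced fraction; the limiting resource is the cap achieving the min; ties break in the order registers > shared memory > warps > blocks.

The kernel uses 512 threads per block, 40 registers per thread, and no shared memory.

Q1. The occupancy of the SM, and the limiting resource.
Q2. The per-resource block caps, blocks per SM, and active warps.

Answer: occupancy 1/2, limited by registers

registers: 1 block
shared memory: no limit (kernel uses none)
warps: 2 blocks
blocks: 24 blocks

Answer: 1 block, 32 active warps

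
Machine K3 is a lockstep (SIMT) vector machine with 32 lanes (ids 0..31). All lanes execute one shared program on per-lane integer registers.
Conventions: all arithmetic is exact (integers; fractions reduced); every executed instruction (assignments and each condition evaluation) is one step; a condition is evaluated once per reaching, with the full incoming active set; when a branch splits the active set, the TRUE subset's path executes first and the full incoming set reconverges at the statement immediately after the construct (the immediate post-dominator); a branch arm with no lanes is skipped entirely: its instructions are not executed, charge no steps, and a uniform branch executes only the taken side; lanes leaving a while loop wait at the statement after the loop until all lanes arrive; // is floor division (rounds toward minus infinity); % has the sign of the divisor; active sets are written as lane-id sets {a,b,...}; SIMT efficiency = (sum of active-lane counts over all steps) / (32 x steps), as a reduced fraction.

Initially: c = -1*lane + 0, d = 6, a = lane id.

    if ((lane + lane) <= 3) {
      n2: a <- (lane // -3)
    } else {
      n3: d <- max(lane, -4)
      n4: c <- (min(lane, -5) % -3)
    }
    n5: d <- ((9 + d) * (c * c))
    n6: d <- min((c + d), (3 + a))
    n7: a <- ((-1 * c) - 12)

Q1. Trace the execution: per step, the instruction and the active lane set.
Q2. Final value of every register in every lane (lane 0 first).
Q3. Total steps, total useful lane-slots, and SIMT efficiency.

step 0: eval ((lane + lane) <= 3)    {0,1,2,3,4,5,6,7,8,9,10,11,12,13,14,15,16,17,18,19,20,21,22,23,24,25,26,27,28,29,30,31}
step 1: a <- (lane // -3)            {0,1}
step 2: d <- max(lane, -4)           {2,3,4,5,6,7,8,9,10,11,12,13,14,15,16,17,18,19,20,21,22,23,24,25,26,27,28,29,30,31}
step 3: c <- (min(lane, -5) % -3)    {2,3,4,5,6,7,8,9,10,11,12,13,14,15,16,17,18,19,20,21,22,23,24,25,26,27,28,29,30,31}
step 4: d <- ((9 + d) * (c * c))     {0,1,2,3,4,5,6,7,8,9,10,11,12,13,14,15,16,17,18,19,20,21,22,23,24,25,26,27,28,29,30,31}
step 5: d <- min((c + d), (3 + a))   {0,1,2,3,4,5,6,7,8,9,10,11,12,13,14,15,16,17,18,19,20,21,22,23,24,25,26,27,28,29,30,31}
step 6: a <- ((-1 * c) - 12)         {0,1,2,3,4,5,6,7,8,9,10,11,12,13,14,15,16,17,18,19,20,21,22,23,24,25,26,27,28,29,30,31}

Answer: 7 steps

c: 0,-1,-2,-2,-2,-2,-2,-2,-2,-2,-2,-2,-2,-2,-2,-2,-2,-2,-2,-2,-2,-2,-2,-2,-2,-2,-2,-2,-2,-2,-2,-2
d: 0,2,5,6,7,8,9,10,11,12,13,14,15,16,17,18,19,20,21,22,23,24,25,26,27,28,29,30,31,32,33,34
a: -12,-11,-10,-10,-10,-10,-10,-10,-10,-10,-10,-10,-10,-10,-10,-10,-10,-10,-10,-10,-10,-10,-10,-10,-10,-10,-10,-10,-10,-10,-10,-10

steps = 7; useful = 190; efficiency = 190/224 = 95/112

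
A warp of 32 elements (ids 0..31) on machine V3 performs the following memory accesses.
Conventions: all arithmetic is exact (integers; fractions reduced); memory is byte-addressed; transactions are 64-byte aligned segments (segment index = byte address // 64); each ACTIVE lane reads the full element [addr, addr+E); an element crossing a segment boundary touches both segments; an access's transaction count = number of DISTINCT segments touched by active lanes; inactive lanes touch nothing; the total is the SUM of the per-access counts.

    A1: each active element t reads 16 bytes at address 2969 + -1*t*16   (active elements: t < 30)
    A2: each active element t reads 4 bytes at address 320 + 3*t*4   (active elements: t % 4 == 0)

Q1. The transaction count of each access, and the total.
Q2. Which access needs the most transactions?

A1: 8 transactions
A2: 6 transactions

Answer: 8,6; total 14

Answer: A1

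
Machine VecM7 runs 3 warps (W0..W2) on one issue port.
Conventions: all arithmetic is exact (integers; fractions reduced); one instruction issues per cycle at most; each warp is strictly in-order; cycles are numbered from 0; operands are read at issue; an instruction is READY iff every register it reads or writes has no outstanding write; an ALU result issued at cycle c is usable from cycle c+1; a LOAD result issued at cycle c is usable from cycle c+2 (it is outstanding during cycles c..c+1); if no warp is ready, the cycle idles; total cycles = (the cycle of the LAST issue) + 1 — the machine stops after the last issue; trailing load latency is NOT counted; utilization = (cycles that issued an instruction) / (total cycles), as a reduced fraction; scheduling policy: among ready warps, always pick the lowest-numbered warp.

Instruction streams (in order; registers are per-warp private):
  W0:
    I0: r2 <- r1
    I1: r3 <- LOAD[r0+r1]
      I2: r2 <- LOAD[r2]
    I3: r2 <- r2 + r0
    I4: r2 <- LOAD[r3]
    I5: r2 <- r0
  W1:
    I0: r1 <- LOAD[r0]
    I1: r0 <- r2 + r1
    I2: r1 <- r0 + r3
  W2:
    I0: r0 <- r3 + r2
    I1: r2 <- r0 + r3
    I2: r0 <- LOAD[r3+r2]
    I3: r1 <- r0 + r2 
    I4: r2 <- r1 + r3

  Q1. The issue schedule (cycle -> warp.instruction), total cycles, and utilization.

cycle 0: W0.I0
cycle 1: W0.I1
cycle 2: W0.I2
cycle 3: W1.I0
cycle 4: W0.I3
cycle 5: W0.I4
cycle 6: W1.I1
cycle 7: W0.I5
cycle 8: W1.I2
cycle 9: W2.I0
cycle 10: W2.I1
cycle 11: W2.I2
cycle 12: idle
cycle 13: W2.I3
cycle 14: W2.I4

Answer: 15 cycles, utilization 14/15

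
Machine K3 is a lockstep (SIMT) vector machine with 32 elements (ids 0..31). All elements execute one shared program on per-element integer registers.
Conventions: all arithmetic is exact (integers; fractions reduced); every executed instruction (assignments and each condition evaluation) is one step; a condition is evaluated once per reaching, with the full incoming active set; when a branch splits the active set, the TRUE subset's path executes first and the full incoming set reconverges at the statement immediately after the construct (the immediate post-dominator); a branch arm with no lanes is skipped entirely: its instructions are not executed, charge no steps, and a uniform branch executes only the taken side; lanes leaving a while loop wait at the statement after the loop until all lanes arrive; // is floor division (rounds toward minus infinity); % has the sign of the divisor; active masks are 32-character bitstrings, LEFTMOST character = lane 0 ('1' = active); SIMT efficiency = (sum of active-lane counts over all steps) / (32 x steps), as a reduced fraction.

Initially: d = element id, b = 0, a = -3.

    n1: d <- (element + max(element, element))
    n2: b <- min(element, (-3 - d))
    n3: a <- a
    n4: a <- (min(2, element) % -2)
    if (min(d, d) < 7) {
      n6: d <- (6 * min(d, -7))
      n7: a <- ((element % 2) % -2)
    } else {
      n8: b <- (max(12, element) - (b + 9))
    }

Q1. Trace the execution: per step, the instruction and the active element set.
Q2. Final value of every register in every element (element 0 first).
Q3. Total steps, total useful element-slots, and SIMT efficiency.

step 0: d <- (element + max(element, element)) 11111111111111111111111111111111
step 1: b <- min(element, (-3 - d))  11111111111111111111111111111111
step 2: a <- a                       11111111111111111111111111111111
step 3: a <- (min(2, element) % -2)  11111111111111111111111111111111
step 4: eval (min(d, d) < 7)         11111111111111111111111111111111
step 5: d <- (6 * min(d, -7))        11110000000000000000000000000000
step 6: a <- ((element % 2) % -2)    11110000000000000000000000000000
step 7: b <- (max(12, element) - (b + 9)) 00001111111111111111111111111111

Answer: 8 steps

d: -42,-42,-42,-42,8,10,12,14,16,18,20,22,24,26,28,30,32,34,36,38,40,42,44,46,48,50,52,54,56,58,60,62
b: -3,-5,-7,-9,14,16,18,20,22,24,26,28,30,33,36,39,42,45,48,51,54,57,60,63,66,69,72,75,78,81,84,87
a: 0,-1,0,-1,0,0,0,0,0,0,0,0,0,0,0,0,0,0,0,0,0,0,0,0,0,0,0,0,0,0,0,0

steps = 8; useful = 196; efficiency = 196/256 = 49/64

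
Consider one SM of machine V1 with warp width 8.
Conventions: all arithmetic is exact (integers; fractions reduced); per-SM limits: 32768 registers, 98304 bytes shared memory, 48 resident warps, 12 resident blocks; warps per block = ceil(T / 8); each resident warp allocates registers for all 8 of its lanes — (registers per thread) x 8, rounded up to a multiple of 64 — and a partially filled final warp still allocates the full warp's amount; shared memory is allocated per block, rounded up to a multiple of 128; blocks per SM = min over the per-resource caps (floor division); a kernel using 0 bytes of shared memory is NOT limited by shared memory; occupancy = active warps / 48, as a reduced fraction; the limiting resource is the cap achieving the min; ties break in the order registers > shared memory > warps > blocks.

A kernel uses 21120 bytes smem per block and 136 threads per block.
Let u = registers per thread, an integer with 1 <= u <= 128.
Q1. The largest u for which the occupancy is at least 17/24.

Answer: u = 120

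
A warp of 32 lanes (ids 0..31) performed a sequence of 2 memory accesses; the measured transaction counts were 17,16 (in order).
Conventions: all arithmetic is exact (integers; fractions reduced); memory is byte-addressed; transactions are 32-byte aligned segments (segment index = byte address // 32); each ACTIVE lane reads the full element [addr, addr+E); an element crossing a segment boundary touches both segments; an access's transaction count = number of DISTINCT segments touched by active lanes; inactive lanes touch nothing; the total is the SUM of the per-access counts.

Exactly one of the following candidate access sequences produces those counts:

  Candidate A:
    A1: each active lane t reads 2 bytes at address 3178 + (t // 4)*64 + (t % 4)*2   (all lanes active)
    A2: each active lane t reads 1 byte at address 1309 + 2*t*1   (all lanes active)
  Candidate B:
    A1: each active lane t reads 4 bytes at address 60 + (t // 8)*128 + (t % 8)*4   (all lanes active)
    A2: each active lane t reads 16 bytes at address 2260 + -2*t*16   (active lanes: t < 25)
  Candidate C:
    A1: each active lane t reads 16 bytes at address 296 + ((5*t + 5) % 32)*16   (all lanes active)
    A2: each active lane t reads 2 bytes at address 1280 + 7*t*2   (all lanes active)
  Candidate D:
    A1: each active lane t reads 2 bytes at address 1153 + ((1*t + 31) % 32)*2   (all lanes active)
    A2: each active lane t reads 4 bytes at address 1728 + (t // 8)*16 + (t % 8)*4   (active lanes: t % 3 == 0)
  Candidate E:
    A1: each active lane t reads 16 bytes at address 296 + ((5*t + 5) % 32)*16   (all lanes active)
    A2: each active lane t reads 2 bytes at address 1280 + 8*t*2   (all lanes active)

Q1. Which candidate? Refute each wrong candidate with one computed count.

A: A1 gives 8 transactions, not 17
B: A1 gives 8 transactions, not 17
C: A2 gives 14 transactions, not 16
D: A1 gives 3 transactions, not 17
E: all counts match (17,16)

Answer: E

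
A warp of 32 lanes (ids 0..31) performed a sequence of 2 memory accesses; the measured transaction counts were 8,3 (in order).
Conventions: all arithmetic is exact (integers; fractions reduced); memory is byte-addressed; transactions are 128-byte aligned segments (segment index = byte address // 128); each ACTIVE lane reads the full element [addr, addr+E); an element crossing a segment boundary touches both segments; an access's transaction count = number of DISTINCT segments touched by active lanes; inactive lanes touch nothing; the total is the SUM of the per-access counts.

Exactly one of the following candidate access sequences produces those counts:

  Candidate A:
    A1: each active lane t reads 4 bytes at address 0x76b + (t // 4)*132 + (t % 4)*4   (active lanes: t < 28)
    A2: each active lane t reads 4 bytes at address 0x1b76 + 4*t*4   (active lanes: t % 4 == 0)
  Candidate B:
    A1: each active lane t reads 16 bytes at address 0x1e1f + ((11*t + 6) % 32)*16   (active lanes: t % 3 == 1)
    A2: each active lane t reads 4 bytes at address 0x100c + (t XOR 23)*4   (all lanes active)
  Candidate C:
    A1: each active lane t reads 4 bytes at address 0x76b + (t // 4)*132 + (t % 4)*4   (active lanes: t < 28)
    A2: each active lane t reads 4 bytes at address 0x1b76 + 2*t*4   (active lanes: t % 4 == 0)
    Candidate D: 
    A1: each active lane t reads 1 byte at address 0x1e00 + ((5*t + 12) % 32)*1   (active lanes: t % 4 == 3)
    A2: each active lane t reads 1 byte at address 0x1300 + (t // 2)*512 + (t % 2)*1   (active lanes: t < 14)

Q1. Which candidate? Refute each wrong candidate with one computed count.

A: A2 gives 5 transactions, not 3
B: A1 gives 2 transactions, not 8
D: A1 gives 1 transaction, not 8
C: all counts match (8,3)

Answer: C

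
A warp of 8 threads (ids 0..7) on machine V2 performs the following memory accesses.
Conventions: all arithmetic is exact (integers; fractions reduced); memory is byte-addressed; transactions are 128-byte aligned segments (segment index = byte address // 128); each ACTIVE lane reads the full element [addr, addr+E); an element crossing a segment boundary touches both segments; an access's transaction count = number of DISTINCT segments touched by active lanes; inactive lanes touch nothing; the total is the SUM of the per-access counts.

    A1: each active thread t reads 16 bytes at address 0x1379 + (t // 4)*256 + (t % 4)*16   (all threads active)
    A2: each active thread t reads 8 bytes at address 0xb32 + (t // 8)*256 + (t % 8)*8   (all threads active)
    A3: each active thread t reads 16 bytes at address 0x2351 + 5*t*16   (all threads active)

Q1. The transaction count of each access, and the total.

A1: 4 transactions
A2: 1 transaction
A3: 6 transactions

Answer: 4,1,6; total 11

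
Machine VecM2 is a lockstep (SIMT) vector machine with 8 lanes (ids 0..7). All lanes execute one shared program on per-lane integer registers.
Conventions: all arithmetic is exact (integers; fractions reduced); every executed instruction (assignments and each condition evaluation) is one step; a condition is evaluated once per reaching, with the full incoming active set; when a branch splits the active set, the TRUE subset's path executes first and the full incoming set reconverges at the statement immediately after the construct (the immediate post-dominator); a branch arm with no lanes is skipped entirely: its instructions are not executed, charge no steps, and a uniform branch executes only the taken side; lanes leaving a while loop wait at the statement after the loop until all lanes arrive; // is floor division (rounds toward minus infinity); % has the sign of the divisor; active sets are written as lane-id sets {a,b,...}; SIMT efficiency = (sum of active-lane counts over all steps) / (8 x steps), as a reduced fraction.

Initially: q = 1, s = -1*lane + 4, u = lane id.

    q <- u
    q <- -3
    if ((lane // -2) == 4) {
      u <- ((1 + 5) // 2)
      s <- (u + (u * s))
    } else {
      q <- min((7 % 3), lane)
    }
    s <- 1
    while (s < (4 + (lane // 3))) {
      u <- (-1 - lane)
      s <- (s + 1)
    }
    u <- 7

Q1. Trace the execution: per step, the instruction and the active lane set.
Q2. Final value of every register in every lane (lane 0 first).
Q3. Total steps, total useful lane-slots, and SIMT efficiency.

step 0: q <- u                       {0,1,2,3,4,5,6,7}
step 1: q <- -3                      {0,1,2,3,4,5,6,7}
step 2: eval ((lane // -2) == 4)     {0,1,2,3,4,5,6,7}
step 3: q <- min((7 % 3), lane)      {0,1,2,3,4,5,6,7}
step 4: s <- 1                       {0,1,2,3,4,5,6,7}
step 5: eval (s < (4 + (lane // 3))) {0,1,2,3,4,5,6,7}
step 6: u <- (-1 - lane)             {0,1,2,3,4,5,6,7}
step 7: s <- (s + 1)                 {0,1,2,3,4,5,6,7}
step 8: eval (s < (4 + (lane // 3))) {0,1,2,3,4,5,6,7}
step 9: u <- (-1 - lane)             {0,1,2,3,4,5,6,7}
step 10: s <- (s + 1)                 {0,1,2,3,4,5,6,7}
step 11: eval (s < (4 + (lane // 3))) {0,1,2,3,4,5,6,7}
step 12: u <- (-1 - lane)             {0,1,2,3,4,5,6,7}
step 13: s <- (s + 1)                 {0,1,2,3,4,5,6,7}
step 14: eval (s < (4 + (lane // 3))) {0,1,2,3,4,5,6,7}
step 15: u <- (-1 - lane)             {3,4,5,6,7}
step 16: s <- (s + 1)                 {3,4,5,6,7}
step 17: eval (s < (4 + (lane // 3))) {3,4,5,6,7}
step 18: u <- (-1 - lane)             {6,7}
step 19: s <- (s + 1)                 {6,7}
step 20: eval (s < (4 + (lane // 3))) {6,7}
step 21: u <- 7                       {0,1,2,3,4,5,6,7}

Answer: 22 steps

q: 0,1,1,1,1,1,1,1
s: 4,4,4,5,5,5,6,6
u: 7,7,7,7,7,7,7,7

steps = 22; useful = 149; efficiency = 149/176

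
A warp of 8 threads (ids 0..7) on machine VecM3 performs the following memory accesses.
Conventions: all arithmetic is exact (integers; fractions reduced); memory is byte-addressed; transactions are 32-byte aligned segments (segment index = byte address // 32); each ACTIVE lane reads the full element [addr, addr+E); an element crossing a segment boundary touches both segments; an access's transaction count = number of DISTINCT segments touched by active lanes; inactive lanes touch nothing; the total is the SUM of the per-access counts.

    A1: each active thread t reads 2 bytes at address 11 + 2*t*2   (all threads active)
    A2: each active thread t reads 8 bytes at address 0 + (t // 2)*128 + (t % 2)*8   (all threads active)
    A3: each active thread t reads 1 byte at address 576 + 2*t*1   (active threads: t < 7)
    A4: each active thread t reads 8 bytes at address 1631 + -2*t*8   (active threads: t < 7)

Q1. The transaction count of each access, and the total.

A1: 2 transactions
A2: 4 transactions
A3: 1 transaction
A4: 5 transactions

Answer: 2,4,1,5; total 12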